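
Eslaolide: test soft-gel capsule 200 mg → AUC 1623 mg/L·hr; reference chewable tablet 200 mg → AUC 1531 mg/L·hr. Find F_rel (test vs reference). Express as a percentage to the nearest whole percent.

F_rel = (AUC_test/D_test) / (AUC_ref/D_ref)
      = (1623/200) / (1531/200)
      = 8.115 / 7.655 = 1.0601 = 106.01%

F_rel = 106%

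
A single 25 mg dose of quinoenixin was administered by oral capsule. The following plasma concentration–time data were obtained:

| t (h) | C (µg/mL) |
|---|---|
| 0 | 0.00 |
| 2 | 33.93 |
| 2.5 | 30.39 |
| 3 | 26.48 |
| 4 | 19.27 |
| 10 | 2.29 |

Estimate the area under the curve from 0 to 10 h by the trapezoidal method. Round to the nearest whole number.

Trapezoidal AUC_0→10:
  [0→2]: (0.00+33.93)/2 × 2 = 33.93
  [2→2.5]: (33.93+30.39)/2 × 0.5 = 16.08
  [2.5→3]: (30.39+26.48)/2 × 0.5 = 14.2175
  [3→4]: (26.48+19.27)/2 × 1 = 22.875
  [4→10]: (19.27+2.29)/2 × 6 = 64.68
  Sum = 151.7825 µg/mL·h

AUC = 152 µg/mL·h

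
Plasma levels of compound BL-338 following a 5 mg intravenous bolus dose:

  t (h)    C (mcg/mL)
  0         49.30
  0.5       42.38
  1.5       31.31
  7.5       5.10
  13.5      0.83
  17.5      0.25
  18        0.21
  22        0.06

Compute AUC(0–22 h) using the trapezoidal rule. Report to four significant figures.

Trapezoidal AUC_0→22:
  [0→0.5]: (49.30+42.38)/2 × 0.5 = 22.92
  [0.5→1.5]: (42.38+31.31)/2 × 1 = 36.845
  [1.5→7.5]: (31.31+5.10)/2 × 6 = 109.23
  [7.5→13.5]: (5.10+0.83)/2 × 6 = 17.79
  [13.5→17.5]: (0.83+0.25)/2 × 4 = 2.16
  [17.5→18]: (0.25+0.21)/2 × 0.5 = 0.115
  [18→22]: (0.21+0.06)/2 × 4 = 0.54
  Sum = 189.6 mcg/mL·h

AUC = 189.6 mcg/mL·h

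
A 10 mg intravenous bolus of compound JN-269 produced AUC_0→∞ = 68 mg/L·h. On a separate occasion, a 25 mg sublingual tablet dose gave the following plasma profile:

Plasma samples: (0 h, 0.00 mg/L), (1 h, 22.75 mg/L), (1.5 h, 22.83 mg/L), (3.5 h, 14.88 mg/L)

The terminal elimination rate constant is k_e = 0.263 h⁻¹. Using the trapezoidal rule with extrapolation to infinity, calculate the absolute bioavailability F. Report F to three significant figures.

Trapezoidal AUC_0→3.5 (sublingual tablet):
  [0→1]: (0.00+22.75)/2 × 1 = 11.375
  [1→1.5]: (22.75+22.83)/2 × 0.5 = 11.395
  [1.5→3.5]: (22.83+14.88)/2 × 2 = 37.71
  Sum = 60.48 mg/L·h
Tail: C_last/k_e = 14.88/0.263 = 56.578
AUC_0→∞ (sublingual tablet) = 60.48 + 56.578 = 117.058 mg/L·h
F = (AUC_ev/D_ev)/(AUC_iv/D_iv) = (117.058/25)/(68/10) = 4.68232/6.8 = 0.6886

F = 0.689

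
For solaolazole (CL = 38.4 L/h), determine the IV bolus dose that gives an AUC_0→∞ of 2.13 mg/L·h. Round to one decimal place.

Dose_iv = CL × AUC_0→∞
     = 38.4 × 2.13 = 81.792 mg

Dose = 81.8 mg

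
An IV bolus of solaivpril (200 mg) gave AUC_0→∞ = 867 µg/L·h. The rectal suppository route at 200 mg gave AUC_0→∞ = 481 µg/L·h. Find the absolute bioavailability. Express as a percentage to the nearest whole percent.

F = (AUC_ev / D_ev) / (AUC_iv / D_iv)
  = (481/200) / (867/200)
  = 2.405 / 4.335 = 0.5548
  = 55.48%

F = 55%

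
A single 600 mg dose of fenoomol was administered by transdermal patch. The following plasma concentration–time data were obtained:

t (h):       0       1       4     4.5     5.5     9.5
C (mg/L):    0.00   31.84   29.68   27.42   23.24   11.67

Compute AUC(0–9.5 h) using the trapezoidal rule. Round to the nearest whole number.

Trapezoidal AUC_0→9.5:
  [0→1]: (0.00+31.84)/2 × 1 = 15.92
  [1→4]: (31.84+29.68)/2 × 3 = 92.28
  [4→4.5]: (29.68+27.42)/2 × 0.5 = 14.275
  [4.5→5.5]: (27.42+23.24)/2 × 1 = 25.33
  [5.5→9.5]: (23.24+11.67)/2 × 4 = 69.82
  Sum = 217.625 mg/L·h

AUC = 218 mg/L·h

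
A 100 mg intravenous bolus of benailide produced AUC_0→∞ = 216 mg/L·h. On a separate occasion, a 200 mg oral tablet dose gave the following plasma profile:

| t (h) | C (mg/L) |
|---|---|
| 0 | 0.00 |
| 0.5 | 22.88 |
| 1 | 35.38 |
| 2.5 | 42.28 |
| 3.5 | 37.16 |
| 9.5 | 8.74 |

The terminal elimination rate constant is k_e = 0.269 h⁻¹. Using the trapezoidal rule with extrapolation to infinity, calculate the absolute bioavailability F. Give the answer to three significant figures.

Trapezoidal AUC_0→9.5 (oral tablet):
  [0→0.5]: (0.00+22.88)/2 × 0.5 = 5.72
  [0.5→1]: (22.88+35.38)/2 × 0.5 = 14.565
  [1→2.5]: (35.38+42.28)/2 × 1.5 = 58.245
  [2.5→3.5]: (42.28+37.16)/2 × 1 = 39.72
  [3.5→9.5]: (37.16+8.74)/2 × 6 = 137.7
  Sum = 255.95 mg/L·h
Tail: C_last/k_e = 8.74/0.269 = 32.491
AUC_0→∞ (oral tablet) = 255.95 + 32.491 = 288.441 mg/L·h
F = (AUC_ev/D_ev)/(AUC_iv/D_iv) = (288.441/200)/(216/100) = 1.442205/2.16 = 0.6677

F = 0.668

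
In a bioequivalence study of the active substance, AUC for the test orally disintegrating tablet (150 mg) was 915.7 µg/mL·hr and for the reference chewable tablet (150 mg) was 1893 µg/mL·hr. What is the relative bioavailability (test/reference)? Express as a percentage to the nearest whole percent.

F_rel = (AUC_test/D_test) / (AUC_ref/D_ref)
      = (915.7/150) / (1893/150)
      = 6.10467 / 12.62 = 0.4837 = 48.37%

F_rel = 48%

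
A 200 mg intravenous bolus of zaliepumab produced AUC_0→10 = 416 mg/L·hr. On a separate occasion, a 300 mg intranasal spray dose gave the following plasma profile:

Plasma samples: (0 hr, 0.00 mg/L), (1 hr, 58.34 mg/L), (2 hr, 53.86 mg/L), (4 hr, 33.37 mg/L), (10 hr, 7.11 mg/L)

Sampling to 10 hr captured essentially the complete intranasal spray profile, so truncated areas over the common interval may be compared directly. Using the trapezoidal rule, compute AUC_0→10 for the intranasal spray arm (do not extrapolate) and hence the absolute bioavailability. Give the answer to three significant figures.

F = 0.471

Trapezoidal AUC_0→10 (intranasal spray):
  [0→1]: (0.00+58.34)/2 × 1 = 29.17
  [1→2]: (58.34+53.86)/2 × 1 = 56.1
  [2→4]: (53.86+33.37)/2 × 2 = 87.23
  [4→10]: (33.37+7.11)/2 × 6 = 121.44
  Sum = 293.94 mg/L·hr
F = (AUC_ev/D_ev)/(AUC_iv/D_iv) = (293.94/300)/(416/200) = 0.9798/2.08 = 0.4711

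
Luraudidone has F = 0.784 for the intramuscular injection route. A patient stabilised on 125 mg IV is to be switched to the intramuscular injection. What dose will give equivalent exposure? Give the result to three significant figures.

For equal systemic exposure: F × D_ev = D_iv
D_ev = D_iv / F = 125 / 0.784 = 159.439 mg

D_intramuscular = 159 mg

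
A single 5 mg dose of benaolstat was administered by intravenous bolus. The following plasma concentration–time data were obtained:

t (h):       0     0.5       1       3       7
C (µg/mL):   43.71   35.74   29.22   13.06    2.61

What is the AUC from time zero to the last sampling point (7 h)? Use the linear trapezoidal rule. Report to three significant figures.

Trapezoidal AUC_0→7:
  [0→0.5]: (43.71+35.74)/2 × 0.5 = 19.8625
  [0.5→1]: (35.74+29.22)/2 × 0.5 = 16.24
  [1→3]: (29.22+13.06)/2 × 2 = 42.28
  [3→7]: (13.06+2.61)/2 × 4 = 31.34
  Sum = 109.7225 µg/mL·h

AUC = 110 µg/mL·h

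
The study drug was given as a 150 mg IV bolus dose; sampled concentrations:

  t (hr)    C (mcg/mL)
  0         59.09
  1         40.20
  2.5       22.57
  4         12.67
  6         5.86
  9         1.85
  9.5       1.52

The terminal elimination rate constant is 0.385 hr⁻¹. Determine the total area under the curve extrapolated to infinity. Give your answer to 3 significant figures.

AUC = 158 mcg/mL·hr

Trapezoidal AUC_0→9.5:
  [0→1]: (59.09+40.20)/2 × 1 = 49.645
  [1→2.5]: (40.20+22.57)/2 × 1.5 = 47.0775
  [2.5→4]: (22.57+12.67)/2 × 1.5 = 26.43
  [4→6]: (12.67+5.86)/2 × 2 = 18.53
  [6→9]: (5.86+1.85)/2 × 3 = 11.565
  [9→9.5]: (1.85+1.52)/2 × 0.5 = 0.8425
  Sum = 154.09 mcg/mL·hr
Extrapolated tail: C_last / k_e = 1.52 / 0.385 = 3.948
AUC_0→∞ = 154.09 + 3.948 = 158.038 mcg/mL·hr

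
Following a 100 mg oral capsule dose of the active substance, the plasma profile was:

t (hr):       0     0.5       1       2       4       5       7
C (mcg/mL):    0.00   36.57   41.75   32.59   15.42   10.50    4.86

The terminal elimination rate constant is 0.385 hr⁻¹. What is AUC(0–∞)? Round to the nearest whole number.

AUC = 155 mcg/mL·hr

Trapezoidal AUC_0→7:
  [0→0.5]: (0.00+36.57)/2 × 0.5 = 9.1425
  [0.5→1]: (36.57+41.75)/2 × 0.5 = 19.58
  [1→2]: (41.75+32.59)/2 × 1 = 37.17
  [2→4]: (32.59+15.42)/2 × 2 = 48.01
  [4→5]: (15.42+10.50)/2 × 1 = 12.96
  [5→7]: (10.50+4.86)/2 × 2 = 15.36
  Sum = 142.2225 mcg/mL·hr
Extrapolated tail: C_last / k_e = 4.86 / 0.385 = 12.623
AUC_0→∞ = 142.2225 + 12.623 = 154.8455 mcg/mL·hr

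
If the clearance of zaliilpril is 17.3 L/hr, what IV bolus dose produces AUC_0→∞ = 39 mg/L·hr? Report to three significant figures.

Dose_iv = CL × AUC_0→∞
     = 17.3 × 39 = 674.7 mg

Dose = 675 mg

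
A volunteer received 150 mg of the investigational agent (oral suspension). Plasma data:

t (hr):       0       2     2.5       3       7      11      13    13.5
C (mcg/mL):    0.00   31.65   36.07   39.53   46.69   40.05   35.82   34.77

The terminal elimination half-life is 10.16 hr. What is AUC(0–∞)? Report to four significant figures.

Trapezoidal AUC_0→13.5:
  [0→2]: (0.00+31.65)/2 × 2 = 31.65
  [2→2.5]: (31.65+36.07)/2 × 0.5 = 16.93
  [2.5→3]: (36.07+39.53)/2 × 0.5 = 18.9
  [3→7]: (39.53+46.69)/2 × 4 = 172.44
  [7→11]: (46.69+40.05)/2 × 4 = 173.48
  [11→13]: (40.05+35.82)/2 × 2 = 75.87
  [13→13.5]: (35.82+34.77)/2 × 0.5 = 17.6475
  Sum = 506.9175 mcg/mL·hr
k_e = ln2 / t½ = 0.693147 / 10.16 = 0.0682 hr^-1
Extrapolated tail: C_last / k_e = 34.77 / 0.0682 = 509.824
AUC_0→∞ = 506.9175 + 509.824 = 1016.7415 mcg/mL·hr

AUC = 1017 mcg/mL·hr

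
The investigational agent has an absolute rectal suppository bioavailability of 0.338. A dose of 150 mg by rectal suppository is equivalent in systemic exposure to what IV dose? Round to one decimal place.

Systemic exposure from an extravascular dose = F × D_ev, so the equivalent IV dose is F × D_ev.
D_iv = F × D_ev = 0.338 × 150 = 50.7 mg

D_iv = 50.7 mg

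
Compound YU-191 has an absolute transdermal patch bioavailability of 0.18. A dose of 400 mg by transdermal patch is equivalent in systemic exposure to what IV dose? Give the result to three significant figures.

Systemic exposure from an extravascular dose = F × D_ev, so the equivalent IV dose is F × D_ev.
D_iv = F × D_ev = 0.18 × 400 = 72 mg

D_iv = 72.0 mg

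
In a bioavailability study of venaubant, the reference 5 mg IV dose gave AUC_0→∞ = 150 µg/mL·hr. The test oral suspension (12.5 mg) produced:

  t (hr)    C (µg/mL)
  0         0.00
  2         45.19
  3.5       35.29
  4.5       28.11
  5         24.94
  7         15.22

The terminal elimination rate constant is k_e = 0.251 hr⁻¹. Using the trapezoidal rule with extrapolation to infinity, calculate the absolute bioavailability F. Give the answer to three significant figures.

F = 0.670

Trapezoidal AUC_0→7 (oral suspension):
  [0→2]: (0.00+45.19)/2 × 2 = 45.19
  [2→3.5]: (45.19+35.29)/2 × 1.5 = 60.36
  [3.5→4.5]: (35.29+28.11)/2 × 1 = 31.7
  [4.5→5]: (28.11+24.94)/2 × 0.5 = 13.2625
  [5→7]: (24.94+15.22)/2 × 2 = 40.16
  Sum = 190.6725 µg/mL·hr
Tail: C_last/k_e = 15.22/0.251 = 60.637
AUC_0→∞ (oral suspension) = 190.6725 + 60.637 = 251.3095 µg/mL·hr
F = (AUC_ev/D_ev)/(AUC_iv/D_iv) = (251.3095/12.5)/(150/5) = 20.10476/30 = 0.6702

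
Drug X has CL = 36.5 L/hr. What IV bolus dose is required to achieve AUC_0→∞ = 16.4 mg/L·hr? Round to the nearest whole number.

Dose_iv = CL × AUC_0→∞
     = 36.5 × 16.4 = 598.6 mg

Dose = 599 mg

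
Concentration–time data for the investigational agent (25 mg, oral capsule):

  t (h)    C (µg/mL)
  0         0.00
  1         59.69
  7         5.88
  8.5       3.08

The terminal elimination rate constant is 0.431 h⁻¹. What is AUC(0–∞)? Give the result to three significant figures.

Trapezoidal AUC_0→8.5:
  [0→1]: (0.00+59.69)/2 × 1 = 29.845
  [1→7]: (59.69+5.88)/2 × 6 = 196.71
  [7→8.5]: (5.88+3.08)/2 × 1.5 = 6.72
  Sum = 233.275 µg/mL·h
Extrapolated tail: C_last / k_e = 3.08 / 0.431 = 7.146
AUC_0→∞ = 233.275 + 7.146 = 240.421 µg/mL·h

AUC = 240 µg/mL·h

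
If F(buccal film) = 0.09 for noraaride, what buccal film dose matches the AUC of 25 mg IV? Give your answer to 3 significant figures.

For equal systemic exposure: F × D_ev = D_iv
D_ev = D_iv / F = 25 / 0.09 = 277.778 mg

D_buccal = 278 mg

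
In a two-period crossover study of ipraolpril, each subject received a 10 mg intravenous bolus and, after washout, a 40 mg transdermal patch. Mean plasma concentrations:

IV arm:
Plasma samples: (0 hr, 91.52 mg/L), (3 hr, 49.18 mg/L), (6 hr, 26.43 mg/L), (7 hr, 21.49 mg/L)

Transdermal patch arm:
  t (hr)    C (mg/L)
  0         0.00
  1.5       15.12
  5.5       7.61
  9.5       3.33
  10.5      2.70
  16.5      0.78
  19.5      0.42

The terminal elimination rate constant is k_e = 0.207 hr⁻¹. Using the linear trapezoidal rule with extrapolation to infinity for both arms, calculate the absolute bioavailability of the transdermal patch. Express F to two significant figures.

F = 0.053

Trapezoidal AUC_0→7 (IV):
  [0→3]: (91.52+49.18)/2 × 3 = 211.05
  [3→6]: (49.18+26.43)/2 × 3 = 113.415
  [6→7]: (26.43+21.49)/2 × 1 = 23.96
  Sum = 348.425 mg/L·hr
IV tail: 21.49/0.207 = 103.816; AUC_iv,0→∞ = 348.425 + 103.816 = 452.241 mg/L·hr
Trapezoidal AUC_0→19.5 (transdermal patch):
  [0→1.5]: (0.00+15.12)/2 × 1.5 = 11.34
  [1.5→5.5]: (15.12+7.61)/2 × 4 = 45.46
  [5.5→9.5]: (7.61+3.33)/2 × 4 = 21.88
  [9.5→10.5]: (3.33+2.70)/2 × 1 = 3.015
  [10.5→16.5]: (2.70+0.78)/2 × 6 = 10.44
  [16.5→19.5]: (0.78+0.42)/2 × 3 = 1.8
  Sum = 93.935 mg/L·hr
transdermal patch tail: 0.42/0.207 = 2.029; AUC_ev,0→∞ = 93.935 + 2.029 = 95.964 mg/L·hr
F = (AUC_ev/D_ev)/(AUC_iv/D_iv) = (95.964/40)/(452.241/10) = 2.3991/45.2241 = 0.0530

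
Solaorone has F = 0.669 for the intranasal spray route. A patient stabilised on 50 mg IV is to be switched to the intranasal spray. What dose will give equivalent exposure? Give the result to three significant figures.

D_intranasal = 74.7 mg

For equal systemic exposure: F × D_ev = D_iv
D_ev = D_iv / F = 50 / 0.669 = 74.7384 mg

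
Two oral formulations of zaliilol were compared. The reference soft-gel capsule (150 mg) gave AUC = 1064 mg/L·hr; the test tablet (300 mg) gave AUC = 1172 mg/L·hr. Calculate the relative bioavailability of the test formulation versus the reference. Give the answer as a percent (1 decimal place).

F_rel = 55.1%

F_rel = (AUC_test/D_test) / (AUC_ref/D_ref)
      = (1172/300) / (1064/150)
      = 3.90667 / 7.09333 = 0.5508 = 55.08%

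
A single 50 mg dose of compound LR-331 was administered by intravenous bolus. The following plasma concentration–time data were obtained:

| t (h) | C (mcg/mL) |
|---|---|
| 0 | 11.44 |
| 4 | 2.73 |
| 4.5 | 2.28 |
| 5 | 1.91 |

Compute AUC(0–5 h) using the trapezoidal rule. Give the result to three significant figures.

AUC = 30.6 mcg/mL·h

Trapezoidal AUC_0→5:
  [0→4]: (11.44+2.73)/2 × 4 = 28.34
  [4→4.5]: (2.73+2.28)/2 × 0.5 = 1.2525
  [4.5→5]: (2.28+1.91)/2 × 0.5 = 1.0475
  Sum = 30.64 mcg/mL·h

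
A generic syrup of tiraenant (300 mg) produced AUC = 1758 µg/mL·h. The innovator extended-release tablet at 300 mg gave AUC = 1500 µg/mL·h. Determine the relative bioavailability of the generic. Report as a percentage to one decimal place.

F_rel = (AUC_test/D_test) / (AUC_ref/D_ref)
      = (1758/300) / (1500/300)
      = 5.86 / 5 = 1.1720 = 117.20%

F_rel = 117.2%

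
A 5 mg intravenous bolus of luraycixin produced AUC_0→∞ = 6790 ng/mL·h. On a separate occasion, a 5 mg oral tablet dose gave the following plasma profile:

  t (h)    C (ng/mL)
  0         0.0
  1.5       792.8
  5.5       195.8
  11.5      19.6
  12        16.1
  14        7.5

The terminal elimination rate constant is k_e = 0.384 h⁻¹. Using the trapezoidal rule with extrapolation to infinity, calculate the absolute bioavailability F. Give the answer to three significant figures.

F = 0.482

Trapezoidal AUC_0→14 (oral tablet):
  [0→1.5]: (0.0+792.8)/2 × 1.5 = 594.6
  [1.5→5.5]: (792.8+195.8)/2 × 4 = 1977.2
  [5.5→11.5]: (195.8+19.6)/2 × 6 = 646.2
  [11.5→12]: (19.6+16.1)/2 × 0.5 = 8.925
  [12→14]: (16.1+7.5)/2 × 2 = 23.6
  Sum = 3250.525 ng/mL·h
Tail: C_last/k_e = 7.5/0.384 = 19.531
AUC_0→∞ (oral tablet) = 3250.525 + 19.531 = 3270.056 ng/mL·h
F = (AUC_ev/D_ev)/(AUC_iv/D_iv) = (3270.056/5)/(6790/5) = 654.0112/1358 = 0.4816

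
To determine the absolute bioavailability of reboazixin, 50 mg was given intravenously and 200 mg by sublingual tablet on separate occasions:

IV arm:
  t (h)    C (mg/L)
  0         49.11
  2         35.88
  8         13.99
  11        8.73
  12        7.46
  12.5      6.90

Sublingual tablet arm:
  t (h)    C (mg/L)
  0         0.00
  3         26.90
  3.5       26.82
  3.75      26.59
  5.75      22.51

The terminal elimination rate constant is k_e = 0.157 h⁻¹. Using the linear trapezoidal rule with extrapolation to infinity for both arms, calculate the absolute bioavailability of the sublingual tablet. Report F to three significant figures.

F = 0.195

Trapezoidal AUC_0→12.5 (IV):
  [0→2]: (49.11+35.88)/2 × 2 = 84.99
  [2→8]: (35.88+13.99)/2 × 6 = 149.61
  [8→11]: (13.99+8.73)/2 × 3 = 34.08
  [11→12]: (8.73+7.46)/2 × 1 = 8.095
  [12→12.5]: (7.46+6.90)/2 × 0.5 = 3.59
  Sum = 280.365 mg/L·h
IV tail: 6.90/0.157 = 43.949; AUC_iv,0→∞ = 280.365 + 43.949 = 324.314 mg/L·h
Trapezoidal AUC_0→5.75 (sublingual tablet):
  [0→3]: (0.00+26.90)/2 × 3 = 40.35
  [3→3.5]: (26.90+26.82)/2 × 0.5 = 13.43
  [3.5→3.75]: (26.82+26.59)/2 × 0.25 = 6.67625
  [3.75→5.75]: (26.59+22.51)/2 × 2 = 49.1
  Sum = 109.55625 mg/L·h
sublingual tablet tail: 22.51/0.157 = 143.376; AUC_ev,0→∞ = 109.55625 + 143.376 = 252.93225 mg/L·h
F = (AUC_ev/D_ev)/(AUC_iv/D_iv) = (252.93225/200)/(324.314/50) = 1.26466/6.48628 = 0.1950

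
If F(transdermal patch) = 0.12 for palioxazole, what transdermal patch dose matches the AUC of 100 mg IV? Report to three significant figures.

For equal systemic exposure: F × D_ev = D_iv
D_ev = D_iv / F = 100 / 0.12 = 833.333 mg

D_transdermal = 833 mg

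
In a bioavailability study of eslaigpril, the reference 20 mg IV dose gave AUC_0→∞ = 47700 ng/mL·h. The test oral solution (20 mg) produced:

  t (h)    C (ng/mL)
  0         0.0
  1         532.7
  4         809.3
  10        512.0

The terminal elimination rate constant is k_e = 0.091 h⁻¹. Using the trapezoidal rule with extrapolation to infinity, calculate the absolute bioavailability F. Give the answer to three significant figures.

Trapezoidal AUC_0→10 (oral solution):
  [0→1]: (0.0+532.7)/2 × 1 = 266.35
  [1→4]: (532.7+809.3)/2 × 3 = 2013.0
  [4→10]: (809.3+512.0)/2 × 6 = 3963.9
  Sum = 6243.25 ng/mL·h
Tail: C_last/k_e = 512.0/0.091 = 5626.374
AUC_0→∞ (oral solution) = 6243.25 + 5626.374 = 11869.624 ng/mL·h
F = (AUC_ev/D_ev)/(AUC_iv/D_iv) = (11869.624/20)/(47700/20) = 593.4812/2385 = 0.2488

F = 0.249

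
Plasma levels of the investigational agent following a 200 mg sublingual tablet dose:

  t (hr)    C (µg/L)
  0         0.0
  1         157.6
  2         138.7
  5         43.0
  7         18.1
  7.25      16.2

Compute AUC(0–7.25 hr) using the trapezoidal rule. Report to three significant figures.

AUC = 565 µg/L·hr

Trapezoidal AUC_0→7.25:
  [0→1]: (0.0+157.6)/2 × 1 = 78.8
  [1→2]: (157.6+138.7)/2 × 1 = 148.15
  [2→5]: (138.7+43.0)/2 × 3 = 272.55
  [5→7]: (43.0+18.1)/2 × 2 = 61.1
  [7→7.25]: (18.1+16.2)/2 × 0.25 = 4.2875
  Sum = 564.8875 µg/L·hr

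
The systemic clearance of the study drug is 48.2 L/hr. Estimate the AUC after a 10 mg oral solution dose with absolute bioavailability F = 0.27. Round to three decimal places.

AUC_0→∞ = F × Dose / CL
        = 0.27 × 10 / 48.2 = 0.0560166 mg/L·hr

AUC = 0.056 mg/L·hr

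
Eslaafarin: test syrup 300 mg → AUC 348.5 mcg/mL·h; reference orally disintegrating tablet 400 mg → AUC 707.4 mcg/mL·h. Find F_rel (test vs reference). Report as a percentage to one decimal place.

F_rel = 65.7%

F_rel = (AUC_test/D_test) / (AUC_ref/D_ref)
      = (348.5/300) / (707.4/400)
      = 1.16167 / 1.7685 = 0.6569 = 65.69%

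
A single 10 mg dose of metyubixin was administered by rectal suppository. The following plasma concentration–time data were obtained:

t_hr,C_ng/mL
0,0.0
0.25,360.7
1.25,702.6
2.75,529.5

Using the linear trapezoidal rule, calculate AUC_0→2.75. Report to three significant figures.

AUC = 1500 ng/mL·hr

Trapezoidal AUC_0→2.75:
  [0→0.25]: (0.0+360.7)/2 × 0.25 = 45.0875
  [0.25→1.25]: (360.7+702.6)/2 × 1 = 531.65
  [1.25→2.75]: (702.6+529.5)/2 × 1.5 = 924.075
  Sum = 1500.8125 ng/mL·hr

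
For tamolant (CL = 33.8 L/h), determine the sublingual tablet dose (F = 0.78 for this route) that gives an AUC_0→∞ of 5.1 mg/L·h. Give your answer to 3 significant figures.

Dose = 221 mg

Dose = CL × AUC_0→∞ / F
     = 33.8 × 5.1 / 0.78 = 221 mg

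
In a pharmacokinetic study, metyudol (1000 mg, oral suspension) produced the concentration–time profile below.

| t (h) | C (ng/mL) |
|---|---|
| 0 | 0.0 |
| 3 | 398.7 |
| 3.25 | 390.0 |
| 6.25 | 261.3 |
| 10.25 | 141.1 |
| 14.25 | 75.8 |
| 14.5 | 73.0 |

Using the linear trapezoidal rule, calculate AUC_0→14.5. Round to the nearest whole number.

Trapezoidal AUC_0→14.5:
  [0→3]: (0.0+398.7)/2 × 3 = 598.05
  [3→3.25]: (398.7+390.0)/2 × 0.25 = 98.5875
  [3.25→6.25]: (390.0+261.3)/2 × 3 = 976.95
  [6.25→10.25]: (261.3+141.1)/2 × 4 = 804.8
  [10.25→14.25]: (141.1+75.8)/2 × 4 = 433.8
  [14.25→14.5]: (75.8+73.0)/2 × 0.25 = 18.6
  Sum = 2930.7875 ng/mL·h

AUC = 2931 ng/mL·h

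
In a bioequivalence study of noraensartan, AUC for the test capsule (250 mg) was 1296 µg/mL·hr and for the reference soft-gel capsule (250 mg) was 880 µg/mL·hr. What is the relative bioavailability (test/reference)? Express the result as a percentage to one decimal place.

F_rel = (AUC_test/D_test) / (AUC_ref/D_ref)
      = (1296/250) / (880/250)
      = 5.184 / 3.52 = 1.4727 = 147.27%

F_rel = 147.3%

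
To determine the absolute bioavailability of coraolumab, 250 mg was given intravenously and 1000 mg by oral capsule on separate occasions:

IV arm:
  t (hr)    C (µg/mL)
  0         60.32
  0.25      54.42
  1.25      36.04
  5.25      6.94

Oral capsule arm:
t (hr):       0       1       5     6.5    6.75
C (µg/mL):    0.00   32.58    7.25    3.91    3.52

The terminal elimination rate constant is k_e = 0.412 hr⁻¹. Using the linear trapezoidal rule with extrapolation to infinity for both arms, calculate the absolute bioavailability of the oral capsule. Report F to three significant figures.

Trapezoidal AUC_0→5.25 (IV):
  [0→0.25]: (60.32+54.42)/2 × 0.25 = 14.3425
  [0.25→1.25]: (54.42+36.04)/2 × 1 = 45.23
  [1.25→5.25]: (36.04+6.94)/2 × 4 = 85.96
  Sum = 145.5325 µg/mL·hr
IV tail: 6.94/0.412 = 16.845; AUC_iv,0→∞ = 145.5325 + 16.845 = 162.3775 µg/mL·hr
Trapezoidal AUC_0→6.75 (oral capsule):
  [0→1]: (0.00+32.58)/2 × 1 = 16.29
  [1→5]: (32.58+7.25)/2 × 4 = 79.66
  [5→6.5]: (7.25+3.91)/2 × 1.5 = 8.37
  [6.5→6.75]: (3.91+3.52)/2 × 0.25 = 0.92875
  Sum = 105.24875 µg/mL·hr
oral capsule tail: 3.52/0.412 = 8.544; AUC_ev,0→∞ = 105.24875 + 8.544 = 113.79275 µg/mL·hr
F = (AUC_ev/D_ev)/(AUC_iv/D_iv) = (113.79275/1000)/(162.3775/250) = 0.11379275/0.64951 = 0.1752

F = 0.175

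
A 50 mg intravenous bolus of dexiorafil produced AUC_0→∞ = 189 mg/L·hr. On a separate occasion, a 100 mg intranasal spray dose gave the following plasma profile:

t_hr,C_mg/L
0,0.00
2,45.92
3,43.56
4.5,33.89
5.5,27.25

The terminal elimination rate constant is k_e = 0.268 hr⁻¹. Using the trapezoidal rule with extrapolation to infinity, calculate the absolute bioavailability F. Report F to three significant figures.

Trapezoidal AUC_0→5.5 (intranasal spray):
  [0→2]: (0.00+45.92)/2 × 2 = 45.92
  [2→3]: (45.92+43.56)/2 × 1 = 44.74
  [3→4.5]: (43.56+33.89)/2 × 1.5 = 58.0875
  [4.5→5.5]: (33.89+27.25)/2 × 1 = 30.57
  Sum = 179.3175 mg/L·hr
Tail: C_last/k_e = 27.25/0.268 = 101.679
AUC_0→∞ (intranasal spray) = 179.3175 + 101.679 = 280.9965 mg/L·hr
F = (AUC_ev/D_ev)/(AUC_iv/D_iv) = (280.9965/100)/(189/50) = 2.809965/3.78 = 0.7434

F = 0.743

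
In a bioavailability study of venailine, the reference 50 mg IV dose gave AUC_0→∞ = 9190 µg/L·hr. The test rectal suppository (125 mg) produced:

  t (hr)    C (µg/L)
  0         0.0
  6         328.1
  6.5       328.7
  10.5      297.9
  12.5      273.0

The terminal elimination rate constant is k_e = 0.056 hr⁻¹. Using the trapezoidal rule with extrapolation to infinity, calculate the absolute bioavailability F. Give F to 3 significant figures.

Trapezoidal AUC_0→12.5 (rectal suppository):
  [0→6]: (0.0+328.1)/2 × 6 = 984.3
  [6→6.5]: (328.1+328.7)/2 × 0.5 = 164.2
  [6.5→10.5]: (328.7+297.9)/2 × 4 = 1253.2
  [10.5→12.5]: (297.9+273.0)/2 × 2 = 570.9
  Sum = 2972.6 µg/L·hr
Tail: C_last/k_e = 273.0/0.056 = 4875.000
AUC_0→∞ (rectal suppository) = 2972.6 + 4875.000 = 7847.6 µg/L·hr
F = (AUC_ev/D_ev)/(AUC_iv/D_iv) = (7847.6/125)/(9190/50) = 62.7808/183.8 = 0.3416

F = 0.342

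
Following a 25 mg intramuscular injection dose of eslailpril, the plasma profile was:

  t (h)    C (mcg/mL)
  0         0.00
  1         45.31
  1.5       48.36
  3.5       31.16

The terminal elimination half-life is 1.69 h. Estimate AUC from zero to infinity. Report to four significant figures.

Trapezoidal AUC_0→3.5:
  [0→1]: (0.00+45.31)/2 × 1 = 22.655
  [1→1.5]: (45.31+48.36)/2 × 0.5 = 23.4175
  [1.5→3.5]: (48.36+31.16)/2 × 2 = 79.52
  Sum = 125.5925 mcg/mL·h
k_e = ln2 / t½ = 0.693147 / 1.69 = 0.4101 h^-1
Extrapolated tail: C_last / k_e = 31.16 / 0.4101 = 75.981
AUC_0→∞ = 125.5925 + 75.981 = 201.5735 mcg/mL·h

AUC = 201.6 mcg/mL·h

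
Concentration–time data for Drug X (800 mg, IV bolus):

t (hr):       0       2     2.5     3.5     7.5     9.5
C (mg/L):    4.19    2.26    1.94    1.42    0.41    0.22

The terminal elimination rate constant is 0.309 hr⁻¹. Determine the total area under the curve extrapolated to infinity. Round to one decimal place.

AUC = 14.2 mg/L·hr

Trapezoidal AUC_0→9.5:
  [0→2]: (4.19+2.26)/2 × 2 = 6.45
  [2→2.5]: (2.26+1.94)/2 × 0.5 = 1.05
  [2.5→3.5]: (1.94+1.42)/2 × 1 = 1.68
  [3.5→7.5]: (1.42+0.41)/2 × 4 = 3.66
  [7.5→9.5]: (0.41+0.22)/2 × 2 = 0.63
  Sum = 13.47 mg/L·hr
Extrapolated tail: C_last / k_e = 0.22 / 0.309 = 0.712
AUC_0→∞ = 13.47 + 0.712 = 14.182 mg/L·hr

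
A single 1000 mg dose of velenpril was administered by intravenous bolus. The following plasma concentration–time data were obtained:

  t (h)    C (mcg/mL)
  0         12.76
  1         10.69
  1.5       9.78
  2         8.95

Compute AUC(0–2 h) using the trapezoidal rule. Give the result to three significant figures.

Trapezoidal AUC_0→2:
  [0→1]: (12.76+10.69)/2 × 1 = 11.725
  [1→1.5]: (10.69+9.78)/2 × 0.5 = 5.1175
  [1.5→2]: (9.78+8.95)/2 × 0.5 = 4.6825
  Sum = 21.525 mcg/mL·h

AUC = 21.5 mcg/mL·h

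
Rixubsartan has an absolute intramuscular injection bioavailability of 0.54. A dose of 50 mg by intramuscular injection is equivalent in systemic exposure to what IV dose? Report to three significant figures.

D_iv = 27.0 mg

Systemic exposure from an extravascular dose = F × D_ev, so the equivalent IV dose is F × D_ev.
D_iv = F × D_ev = 0.54 × 50 = 27 mg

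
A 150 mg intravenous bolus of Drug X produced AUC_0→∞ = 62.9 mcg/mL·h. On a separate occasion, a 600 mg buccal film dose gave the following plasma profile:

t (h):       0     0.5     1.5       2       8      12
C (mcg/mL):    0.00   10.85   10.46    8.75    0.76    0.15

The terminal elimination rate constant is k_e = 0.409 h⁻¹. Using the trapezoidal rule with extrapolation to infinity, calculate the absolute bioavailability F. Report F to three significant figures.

Trapezoidal AUC_0→12 (buccal film):
  [0→0.5]: (0.00+10.85)/2 × 0.5 = 2.7125
  [0.5→1.5]: (10.85+10.46)/2 × 1 = 10.655
  [1.5→2]: (10.46+8.75)/2 × 0.5 = 4.8025
  [2→8]: (8.75+0.76)/2 × 6 = 28.53
  [8→12]: (0.76+0.15)/2 × 4 = 1.82
  Sum = 48.52 mcg/mL·h
Tail: C_last/k_e = 0.15/0.409 = 0.367
AUC_0→∞ (buccal film) = 48.52 + 0.367 = 48.887 mcg/mL·h
F = (AUC_ev/D_ev)/(AUC_iv/D_iv) = (48.887/600)/(62.9/150) = 0.0814783/0.419333 = 0.1943

F = 0.194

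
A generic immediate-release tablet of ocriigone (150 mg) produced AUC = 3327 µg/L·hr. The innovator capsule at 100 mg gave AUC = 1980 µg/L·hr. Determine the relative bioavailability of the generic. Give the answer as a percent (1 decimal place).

F_rel = 112.0%

F_rel = (AUC_test/D_test) / (AUC_ref/D_ref)
      = (3327/150) / (1980/100)
      = 22.18 / 19.8 = 1.1202 = 112.02%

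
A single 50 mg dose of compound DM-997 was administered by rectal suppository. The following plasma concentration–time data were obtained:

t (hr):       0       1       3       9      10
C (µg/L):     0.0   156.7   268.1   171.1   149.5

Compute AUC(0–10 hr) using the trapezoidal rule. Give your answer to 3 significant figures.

AUC = 1980 µg/L·hr

Trapezoidal AUC_0→10:
  [0→1]: (0.0+156.7)/2 × 1 = 78.35
  [1→3]: (156.7+268.1)/2 × 2 = 424.8
  [3→9]: (268.1+171.1)/2 × 6 = 1317.6
  [9→10]: (171.1+149.5)/2 × 1 = 160.3
  Sum = 1981.05 µg/L·hr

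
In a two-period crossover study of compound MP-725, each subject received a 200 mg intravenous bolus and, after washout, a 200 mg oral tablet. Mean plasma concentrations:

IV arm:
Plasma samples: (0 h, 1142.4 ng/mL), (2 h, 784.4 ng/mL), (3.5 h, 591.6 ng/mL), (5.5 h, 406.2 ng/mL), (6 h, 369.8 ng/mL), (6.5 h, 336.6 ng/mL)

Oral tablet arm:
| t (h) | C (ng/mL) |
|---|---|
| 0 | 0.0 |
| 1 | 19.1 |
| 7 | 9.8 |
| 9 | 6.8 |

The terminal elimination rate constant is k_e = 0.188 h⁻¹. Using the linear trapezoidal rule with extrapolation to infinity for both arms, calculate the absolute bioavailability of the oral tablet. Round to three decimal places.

Trapezoidal AUC_0→6.5 (IV):
  [0→2]: (1142.4+784.4)/2 × 2 = 1926.8
  [2→3.5]: (784.4+591.6)/2 × 1.5 = 1032.0
  [3.5→5.5]: (591.6+406.2)/2 × 2 = 997.8
  [5.5→6]: (406.2+369.8)/2 × 0.5 = 194.0
  [6→6.5]: (369.8+336.6)/2 × 0.5 = 176.6
  Sum = 4327.2 ng/mL·h
IV tail: 336.6/0.188 = 1790.426; AUC_iv,0→∞ = 4327.2 + 1790.426 = 6117.626 ng/mL·h
Trapezoidal AUC_0→9 (oral tablet):
  [0→1]: (0.0+19.1)/2 × 1 = 9.55
  [1→7]: (19.1+9.8)/2 × 6 = 86.7
  [7→9]: (9.8+6.8)/2 × 2 = 16.6
  Sum = 112.85 ng/mL·h
oral tablet tail: 6.8/0.188 = 36.170; AUC_ev,0→∞ = 112.85 + 36.170 = 149.02 ng/mL·h
F = (AUC_ev/D_ev)/(AUC_iv/D_iv) = (149.02/200)/(6117.626/200) = 0.7451/30.58813 = 0.0244

F = 0.024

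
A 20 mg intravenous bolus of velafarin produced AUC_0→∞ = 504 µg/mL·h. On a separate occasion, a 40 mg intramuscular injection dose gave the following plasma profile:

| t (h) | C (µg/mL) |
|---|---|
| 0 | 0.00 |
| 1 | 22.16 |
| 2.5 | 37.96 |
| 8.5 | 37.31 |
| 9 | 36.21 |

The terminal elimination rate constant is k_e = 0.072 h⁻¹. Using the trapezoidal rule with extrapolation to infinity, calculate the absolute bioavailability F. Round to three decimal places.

Trapezoidal AUC_0→9 (intramuscular injection):
  [0→1]: (0.00+22.16)/2 × 1 = 11.08
  [1→2.5]: (22.16+37.96)/2 × 1.5 = 45.09
  [2.5→8.5]: (37.96+37.31)/2 × 6 = 225.81
  [8.5→9]: (37.31+36.21)/2 × 0.5 = 18.38
  Sum = 300.36 µg/mL·h
Tail: C_last/k_e = 36.21/0.072 = 502.917
AUC_0→∞ (intramuscular injection) = 300.36 + 502.917 = 803.277 µg/mL·h
F = (AUC_ev/D_ev)/(AUC_iv/D_iv) = (803.277/40)/(504/20) = 20.081925/25.2 = 0.7969

F = 0.797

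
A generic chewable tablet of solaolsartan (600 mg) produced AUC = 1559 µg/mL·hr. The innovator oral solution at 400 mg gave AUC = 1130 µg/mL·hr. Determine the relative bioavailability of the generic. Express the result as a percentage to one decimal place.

F_rel = (AUC_test/D_test) / (AUC_ref/D_ref)
      = (1559/600) / (1130/400)
      = 2.59833 / 2.825 = 0.9198 = 91.98%

F_rel = 92.0%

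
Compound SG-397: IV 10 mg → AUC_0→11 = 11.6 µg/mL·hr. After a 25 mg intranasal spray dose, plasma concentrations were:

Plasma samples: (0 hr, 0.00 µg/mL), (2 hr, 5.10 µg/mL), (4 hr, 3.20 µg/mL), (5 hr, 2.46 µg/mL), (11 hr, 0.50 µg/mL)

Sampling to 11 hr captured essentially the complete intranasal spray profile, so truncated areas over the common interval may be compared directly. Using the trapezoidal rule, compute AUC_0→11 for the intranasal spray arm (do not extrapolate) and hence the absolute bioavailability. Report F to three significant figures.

Trapezoidal AUC_0→11 (intranasal spray):
  [0→2]: (0.00+5.10)/2 × 2 = 5.1
  [2→4]: (5.10+3.20)/2 × 2 = 8.3
  [4→5]: (3.20+2.46)/2 × 1 = 2.83
  [5→11]: (2.46+0.50)/2 × 6 = 8.88
  Sum = 25.11 µg/mL·hr
F = (AUC_ev/D_ev)/(AUC_iv/D_iv) = (25.11/25)/(11.6/10) = 1.0044/1.16 = 0.8659

F = 0.866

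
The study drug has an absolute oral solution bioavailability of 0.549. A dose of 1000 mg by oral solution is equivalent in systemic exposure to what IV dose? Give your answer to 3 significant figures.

D_iv = 549 mg

Systemic exposure from an extravascular dose = F × D_ev, so the equivalent IV dose is F × D_ev.
D_iv = F × D_ev = 0.549 × 1000 = 549 mg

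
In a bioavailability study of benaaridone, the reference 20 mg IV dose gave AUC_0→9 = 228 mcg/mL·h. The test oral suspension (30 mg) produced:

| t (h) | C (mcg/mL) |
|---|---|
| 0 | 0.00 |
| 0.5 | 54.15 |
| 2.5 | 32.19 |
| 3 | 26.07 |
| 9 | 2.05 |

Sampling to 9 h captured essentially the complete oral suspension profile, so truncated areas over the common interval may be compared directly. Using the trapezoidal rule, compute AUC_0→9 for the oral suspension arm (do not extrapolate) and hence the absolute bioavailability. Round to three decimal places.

Trapezoidal AUC_0→9 (oral suspension):
  [0→0.5]: (0.00+54.15)/2 × 0.5 = 13.5375
  [0.5→2.5]: (54.15+32.19)/2 × 2 = 86.34
  [2.5→3]: (32.19+26.07)/2 × 0.5 = 14.565
  [3→9]: (26.07+2.05)/2 × 6 = 84.36
  Sum = 198.8025 mcg/mL·h
F = (AUC_ev/D_ev)/(AUC_iv/D_iv) = (198.8025/30)/(228/20) = 6.62675/11.4 = 0.5813

F = 0.581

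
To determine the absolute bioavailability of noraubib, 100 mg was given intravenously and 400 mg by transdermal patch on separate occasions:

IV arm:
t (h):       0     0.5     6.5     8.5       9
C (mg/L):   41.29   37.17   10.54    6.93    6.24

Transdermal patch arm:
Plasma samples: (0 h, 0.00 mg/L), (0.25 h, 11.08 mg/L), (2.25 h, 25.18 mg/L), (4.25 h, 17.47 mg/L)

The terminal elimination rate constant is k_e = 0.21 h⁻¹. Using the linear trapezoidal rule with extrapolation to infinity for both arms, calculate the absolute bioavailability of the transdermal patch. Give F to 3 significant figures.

F = 0.192

Trapezoidal AUC_0→9 (IV):
  [0→0.5]: (41.29+37.17)/2 × 0.5 = 19.615
  [0.5→6.5]: (37.17+10.54)/2 × 6 = 143.13
  [6.5→8.5]: (10.54+6.93)/2 × 2 = 17.47
  [8.5→9]: (6.93+6.24)/2 × 0.5 = 3.2925
  Sum = 183.5075 mg/L·h
IV tail: 6.24/0.21 = 29.714; AUC_iv,0→∞ = 183.5075 + 29.714 = 213.2215 mg/L·h
Trapezoidal AUC_0→4.25 (transdermal patch):
  [0→0.25]: (0.00+11.08)/2 × 0.25 = 1.385
  [0.25→2.25]: (11.08+25.18)/2 × 2 = 36.26
  [2.25→4.25]: (25.18+17.47)/2 × 2 = 42.65
  Sum = 80.295 mg/L·h
transdermal patch tail: 17.47/0.21 = 83.190; AUC_ev,0→∞ = 80.295 + 83.190 = 163.485 mg/L·h
F = (AUC_ev/D_ev)/(AUC_iv/D_iv) = (163.485/400)/(213.2215/100) = 0.4087125/2.132215 = 0.1917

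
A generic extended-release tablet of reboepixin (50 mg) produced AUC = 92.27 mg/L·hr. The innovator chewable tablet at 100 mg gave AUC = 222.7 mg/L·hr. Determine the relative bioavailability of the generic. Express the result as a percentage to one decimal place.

F_rel = (AUC_test/D_test) / (AUC_ref/D_ref)
      = (92.27/50) / (222.7/100)
      = 1.8454 / 2.227 = 0.8286 = 82.86%

F_rel = 82.9%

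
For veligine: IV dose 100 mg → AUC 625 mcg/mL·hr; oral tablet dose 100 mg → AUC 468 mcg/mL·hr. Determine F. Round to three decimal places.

F = 0.749

F = (AUC_ev / D_ev) / (AUC_iv / D_iv)
  = (468/100) / (625/100)
  = 4.68 / 6.25 = 0.7488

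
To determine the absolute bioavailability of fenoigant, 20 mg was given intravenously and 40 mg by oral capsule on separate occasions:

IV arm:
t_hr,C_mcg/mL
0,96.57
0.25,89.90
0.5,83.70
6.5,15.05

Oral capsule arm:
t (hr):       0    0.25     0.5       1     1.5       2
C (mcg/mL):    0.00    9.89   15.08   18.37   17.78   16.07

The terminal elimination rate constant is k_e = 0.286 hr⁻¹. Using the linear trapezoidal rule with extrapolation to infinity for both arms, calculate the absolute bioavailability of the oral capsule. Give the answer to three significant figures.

F = 0.110

Trapezoidal AUC_0→6.5 (IV):
  [0→0.25]: (96.57+89.90)/2 × 0.25 = 23.30875
  [0.25→0.5]: (89.90+83.70)/2 × 0.25 = 21.7
  [0.5→6.5]: (83.70+15.05)/2 × 6 = 296.25
  Sum = 341.25875 mcg/mL·hr
IV tail: 15.05/0.286 = 52.622; AUC_iv,0→∞ = 341.25875 + 52.622 = 393.88075 mcg/mL·hr
Trapezoidal AUC_0→2 (oral capsule):
  [0→0.25]: (0.00+9.89)/2 × 0.25 = 1.23625
  [0.25→0.5]: (9.89+15.08)/2 × 0.25 = 3.12125
  [0.5→1]: (15.08+18.37)/2 × 0.5 = 8.3625
  [1→1.5]: (18.37+17.78)/2 × 0.5 = 9.0375
  [1.5→2]: (17.78+16.07)/2 × 0.5 = 8.4625
  Sum = 30.22 mcg/mL·hr
oral capsule tail: 16.07/0.286 = 56.189; AUC_ev,0→∞ = 30.22 + 56.189 = 86.409 mcg/mL·hr
F = (AUC_ev/D_ev)/(AUC_iv/D_iv) = (86.409/40)/(393.88075/20) = 2.160225/19.694 = 0.1097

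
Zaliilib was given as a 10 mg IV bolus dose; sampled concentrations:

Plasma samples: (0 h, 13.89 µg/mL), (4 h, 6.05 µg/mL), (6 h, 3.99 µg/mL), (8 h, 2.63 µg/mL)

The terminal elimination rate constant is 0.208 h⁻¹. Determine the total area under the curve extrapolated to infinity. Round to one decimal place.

Trapezoidal AUC_0→8:
  [0→4]: (13.89+6.05)/2 × 4 = 39.88
  [4→6]: (6.05+3.99)/2 × 2 = 10.04
  [6→8]: (3.99+2.63)/2 × 2 = 6.62
  Sum = 56.54 µg/mL·h
Extrapolated tail: C_last / k_e = 2.63 / 0.208 = 12.644
AUC_0→∞ = 56.54 + 12.644 = 69.184 µg/mL·h

AUC = 69.2 µg/mL·h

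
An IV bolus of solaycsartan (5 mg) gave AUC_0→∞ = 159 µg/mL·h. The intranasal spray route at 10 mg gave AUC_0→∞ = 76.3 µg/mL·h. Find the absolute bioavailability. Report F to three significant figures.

F = (AUC_ev / D_ev) / (AUC_iv / D_iv)
  = (76.3/10) / (159/5)
  = 7.63 / 31.8 = 0.2399

F = 0.240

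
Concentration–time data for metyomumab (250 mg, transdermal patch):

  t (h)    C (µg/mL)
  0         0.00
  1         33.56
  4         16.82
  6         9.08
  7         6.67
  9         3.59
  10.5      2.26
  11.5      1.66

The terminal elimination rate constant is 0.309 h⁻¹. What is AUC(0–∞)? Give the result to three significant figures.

AUC = 148 µg/mL·h

Trapezoidal AUC_0→11.5:
  [0→1]: (0.00+33.56)/2 × 1 = 16.78
  [1→4]: (33.56+16.82)/2 × 3 = 75.57
  [4→6]: (16.82+9.08)/2 × 2 = 25.9
  [6→7]: (9.08+6.67)/2 × 1 = 7.875
  [7→9]: (6.67+3.59)/2 × 2 = 10.26
  [9→10.5]: (3.59+2.26)/2 × 1.5 = 4.3875
  [10.5→11.5]: (2.26+1.66)/2 × 1 = 1.96
  Sum = 142.7325 µg/mL·h
Extrapolated tail: C_last / k_e = 1.66 / 0.309 = 5.372
AUC_0→∞ = 142.7325 + 5.372 = 148.1045 µg/mL·h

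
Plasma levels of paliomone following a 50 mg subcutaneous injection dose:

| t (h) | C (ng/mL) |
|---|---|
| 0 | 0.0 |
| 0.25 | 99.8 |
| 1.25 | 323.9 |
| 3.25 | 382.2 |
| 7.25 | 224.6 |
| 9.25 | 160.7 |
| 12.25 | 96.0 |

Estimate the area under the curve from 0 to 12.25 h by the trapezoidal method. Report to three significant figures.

Trapezoidal AUC_0→12.25:
  [0→0.25]: (0.0+99.8)/2 × 0.25 = 12.475
  [0.25→1.25]: (99.8+323.9)/2 × 1 = 211.85
  [1.25→3.25]: (323.9+382.2)/2 × 2 = 706.1
  [3.25→7.25]: (382.2+224.6)/2 × 4 = 1213.6
  [7.25→9.25]: (224.6+160.7)/2 × 2 = 385.3
  [9.25→12.25]: (160.7+96.0)/2 × 3 = 385.05
  Sum = 2914.375 ng/mL·h

AUC = 2910 ng/mL·h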